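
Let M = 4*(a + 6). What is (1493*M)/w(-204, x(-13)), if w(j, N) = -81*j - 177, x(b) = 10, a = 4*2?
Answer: 83608/16347 ≈ 5.1146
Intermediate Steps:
a = 8
M = 56 (M = 4*(8 + 6) = 4*14 = 56)
w(j, N) = -177 - 81*j
(1493*M)/w(-204, x(-13)) = (1493*56)/(-177 - 81*(-204)) = 83608/(-177 + 16524) = 83608/16347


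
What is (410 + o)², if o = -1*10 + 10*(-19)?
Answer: 44100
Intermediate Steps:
o = -200 (o = -10 - 190 = -200)
(410 + o)² = (410 - 200)² = 210² = 44100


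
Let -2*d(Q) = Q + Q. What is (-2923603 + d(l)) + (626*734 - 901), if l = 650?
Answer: -2465670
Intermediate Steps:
d(Q) = -Q (d(Q) = -(Q + Q)/2 = -Q)
(-2923603 + d(l)) + (626*734 - 901) = (-2923603 - 1*650) + (626*734 - 901) = (-2923603 - 650) + (459484 - 901) = -2924253 + 458583 = -2465670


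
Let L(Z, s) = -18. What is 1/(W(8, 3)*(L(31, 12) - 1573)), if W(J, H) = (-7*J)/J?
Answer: 1/11137 ≈ 8.9791e-5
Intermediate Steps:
W(J, H) = -7
1/(W(8, 3)*(L(31, 12) - 1573)) = 1/(-7*(-18 - 1573)) = 1/(-7*(-1591)) = 1/11137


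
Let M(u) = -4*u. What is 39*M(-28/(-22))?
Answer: -2184/11 ≈ -198.55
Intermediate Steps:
39*M(-28/(-22)) = 39*(-(-112)/(-22)) = 39*(-(-112)*(-1)/22) = 39*(-4*14/11) = 39*(-56/11) = -2184/11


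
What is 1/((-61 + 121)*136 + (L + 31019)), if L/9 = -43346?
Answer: -1/350935 ≈ -2.8495e-6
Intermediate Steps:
L = -390114 (L = 9*(-43346) = -390114)
1/((-61 + 121)*136 + (L + 31019)) = 1/((-61 + 121)*136 + (-390114 + 31019)) = 1/(60*136 - 359095) = 1/(8160 - 359095) = 1/(-350935) = -1/350935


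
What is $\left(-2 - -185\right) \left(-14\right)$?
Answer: $-2562$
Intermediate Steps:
$\left(-2 - -185\right) \left(-14\right) = \left(-2 + 185\right) \left(-14\right) = 183 \left(-14\right) = -2562$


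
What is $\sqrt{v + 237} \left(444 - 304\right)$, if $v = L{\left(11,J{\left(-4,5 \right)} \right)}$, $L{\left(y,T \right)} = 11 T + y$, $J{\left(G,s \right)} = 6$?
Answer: $140 \sqrt{314} \approx 2480.8$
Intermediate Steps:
$L{\left(y,T \right)} = y + 11 T$
$v = 77$ ($v = 11 + 11 \cdot 6 = 11 + 66 = 77$)
$\sqrt{v + 237} \left(444 - 304\right) = \sqrt{77 + 237} \left(444 - 304\right) = \sqrt{314} \cdot 140 = 140 \sqrt{314}$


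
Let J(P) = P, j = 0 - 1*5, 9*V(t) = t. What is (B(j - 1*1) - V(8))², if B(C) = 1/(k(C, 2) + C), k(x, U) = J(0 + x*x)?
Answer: 5929/8100 ≈ 0.73198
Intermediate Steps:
V(t) = t/9
j = -5 (j = 0 - 5 = -5)
k(x, U) = x² (k(x, U) = 0 + x*x = 0 + x² = x²)
B(C) = 1/(C + C²) (B(C) = 1/(C² + C) = 1/(C + C²))
(B(j - 1*1) - V(8))² = (1/((-5 - 1*1)*(1 + (-5 - 1*1))) - 8/9)² = (1/((-5 - 1)*(1 + (-5 - 1))) - 1*8/9)² = (1/((-6)*(1 - 6)) - 8/9)² = (-⅙/(-5) - 8/9)² = (-⅙*(-⅕) - 8/9)² = (1/30 - 8/9)² = (-77/90)² = 5929/8100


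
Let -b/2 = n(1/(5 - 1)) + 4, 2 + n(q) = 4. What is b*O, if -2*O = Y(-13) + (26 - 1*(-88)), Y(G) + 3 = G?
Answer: 588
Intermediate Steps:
Y(G) = -3 + G
n(q) = 2 (n(q) = -2 + 4 = 2)
b = -12 (b = -2*(2 + 4) = -2*6 = -12)
O = -49 (O = -((-3 - 13) + (26 - 1*(-88)))/2 = -(-16 + (26 + 88))/2 = -(-16 + 114)/2 = -½*98 = -49)
b*O = -12*(-49) = 588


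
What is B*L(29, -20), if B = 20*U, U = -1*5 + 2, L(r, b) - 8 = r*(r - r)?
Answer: -480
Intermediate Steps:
L(r, b) = 8 (L(r, b) = 8 + r*(r - r) = 8 + r*0 = 8 + 0 = 8)
U = -3 (U = -5 + 2 = -3)
B = -60 (B = 20*(-3) = -60)
B*L(29, -20) = -60*8 = -480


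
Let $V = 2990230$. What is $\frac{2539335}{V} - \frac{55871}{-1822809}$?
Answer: $\frac{959157966469}{1090123631214} \approx 0.87986$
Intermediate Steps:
$\frac{2539335}{V} - \frac{55871}{-1822809} = \frac{2539335}{2990230} - \frac{55871}{-1822809} = 2539335 \cdot \frac{1}{2990230} - - \frac{55871}{1822809} = \frac{507867}{598046} + \frac{55871}{1822809} = \frac{959157966469}{1090123631214}$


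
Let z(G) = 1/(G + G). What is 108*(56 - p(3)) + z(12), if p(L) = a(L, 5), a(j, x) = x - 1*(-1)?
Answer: 129601/24 ≈ 5400.0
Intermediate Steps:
z(G) = 1/(2*G)
a(j, x) = 1 + x (a(j, x) = x + 1 = 1 + x)
p(L) = 6 (p(L) = 1 + 5 = 6)
108*(56 - p(3)) + z(12) = 108*(56 - 1*6) + (1/2)/12 = 108*(56 - 6) + (1/2)*(1/12) = 108*50 + 1/24 = 5400 + 1/24 = 129601/24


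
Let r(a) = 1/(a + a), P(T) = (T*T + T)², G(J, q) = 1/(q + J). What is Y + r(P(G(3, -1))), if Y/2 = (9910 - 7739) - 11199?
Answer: -162496/9 ≈ -18055.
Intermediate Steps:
G(J, q) = 1/(J + q)
P(T) = (T + T²)² (P(T) = (T² + T)² = (T + T²)²)
r(a) = 1/(2*a)
Y = -18056 (Y = 2*((9910 - 7739) - 11199) = 2*(2171 - 11199) = 2*(-9028) = -18056)
Y + r(P(G(3, -1))) = -18056 + 1/(2*(((1/(3 - 1))²*(1 + 1/(3 - 1))²))) = -18056 + 1/(2*(((1/2)²*(1 + 1/2)²))) = -18056 + 1/(2*(((½)²*(1 + ½)²))) = -18056 + 1/(2*(((3/2)²/4))) = -18056 + 1/(2*(((¼)*(9/4)))) = -18056 + 1/(2*(9/16)) = -18056 + (½)*(16/9) = -18056 + 8/9 = -162496/9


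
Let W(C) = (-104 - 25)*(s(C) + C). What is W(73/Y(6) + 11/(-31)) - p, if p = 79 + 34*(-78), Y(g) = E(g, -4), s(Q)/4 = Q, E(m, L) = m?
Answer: -312829/62 ≈ -5045.6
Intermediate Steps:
s(Q) = 4*Q
Y(g) = g
W(C) = -645*C (W(C) = (-104 - 25)*(4*C + C) = -645*C)
p = -2573 (p = 79 - 2652 = -2573)
W(73/Y(6) + 11/(-31)) - p = -645*(73/6 + 11/(-31)) - 1*(-2573) = -645*(73*(1/6) + 11*(-1/31)) + 2573 = -645*(73/6 - 11/31) + 2573 = -645*2197/186 + 2573 = -472355/62 + 2573 = -312829/62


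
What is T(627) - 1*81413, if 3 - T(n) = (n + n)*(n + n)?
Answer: -1653926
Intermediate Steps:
T(n) = 3 - 4*n**2 (T(n) = 3 - (n + n)*(n + n) = 3 - 2*n*2*n = 3 - 4*n**2)
T(627) - 1*81413 = (3 - 4*627**2) - 1*81413 = (3 - 4*393129) - 81413 = (3 - 1572516) - 81413 = -1572513 - 81413 = -1653926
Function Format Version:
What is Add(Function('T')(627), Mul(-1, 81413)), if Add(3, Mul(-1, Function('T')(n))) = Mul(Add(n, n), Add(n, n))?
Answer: -1653926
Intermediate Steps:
Function('T')(n) = Add(3, Mul(-4, Pow(n, 2))) (Function('T')(n) = Add(3, Mul(-1, Mul(Add(n, n), Add(n, n)))) = Add(3, Mul(-1, Mul(Mul(2, n), Mul(2, n)))) = Add(3, Mul(-1, Mul(4, Pow(n, 2)))) = Add(3, Mul(-4, Pow(n, 2))))
Add(Function('T')(627), Mul(-1, 81413)) = Add(Add(3, Mul(-4, Pow(627, 2))), Mul(-1, 81413)) = Add(Add(3, Mul(-4, 393129)), -81413) = Add(Add(3, -1572516), -81413) = Add(-1572513, -81413) = -1653926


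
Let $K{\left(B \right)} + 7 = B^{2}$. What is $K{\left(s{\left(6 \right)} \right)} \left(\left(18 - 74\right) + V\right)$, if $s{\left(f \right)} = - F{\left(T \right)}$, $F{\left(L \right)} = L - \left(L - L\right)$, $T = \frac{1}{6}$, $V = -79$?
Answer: $\frac{3765}{4} \approx 941.25$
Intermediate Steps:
$T = \frac{1}{6} \approx 0.16667$
$F{\left(L \right)} = L$ ($F{\left(L \right)} = L - 0 = L + 0 = L$)
$s{\left(f \right)} = - \frac{1}{6}$ ($s{\left(f \right)} = \left(-1\right) \frac{1}{6} = - \frac{1}{6}$)
$K{\left(B \right)} = -7 + B^{2}$
$K{\left(s{\left(6 \right)} \right)} \left(\left(18 - 74\right) + V\right) = \left(-7 + \left(- \frac{1}{6}\right)^{2}\right) \left(\left(18 - 74\right) - 79\right) = \left(-7 + \frac{1}{36}\right) \left(-56 - 79\right) = \left(- \frac{251}{36}\right) \left(-135\right) = \frac{3765}{4}$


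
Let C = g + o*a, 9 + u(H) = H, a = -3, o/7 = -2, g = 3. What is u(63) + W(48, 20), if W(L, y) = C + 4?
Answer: 103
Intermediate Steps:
o = -14 (o = 7*(-2) = -14)
u(H) = -9 + H
C = 45 (C = 3 - 14*(-3) = 3 + 42 = 45)
W(L, y) = 49 (W(L, y) = 45 + 4 = 49)
u(63) + W(48, 20) = (-9 + 63) + 49 = 54 + 49 = 103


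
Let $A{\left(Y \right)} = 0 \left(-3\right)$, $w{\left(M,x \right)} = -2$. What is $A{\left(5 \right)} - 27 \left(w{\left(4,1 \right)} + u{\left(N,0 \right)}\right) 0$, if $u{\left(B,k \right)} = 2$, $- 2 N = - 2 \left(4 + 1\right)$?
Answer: $0$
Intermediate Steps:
$A{\left(Y \right)} = 0$
$N = 5$ ($N = - \frac{\left(-2\right) \left(4 + 1\right)}{2} = - \frac{\left(-2\right) 5}{2} = \left(- \frac{1}{2}\right) \left(-10\right) = 5$)
$A{\left(5 \right)} - 27 \left(w{\left(4,1 \right)} + u{\left(N,0 \right)}\right) 0 = 0 - 27 \left(-2 + 2\right) 0 = 0 - 27 \cdot 0 \cdot 0 = 0 - 0 = 0 + 0 = 0$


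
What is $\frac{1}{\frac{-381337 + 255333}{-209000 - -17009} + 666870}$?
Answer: $\frac{191991}{128033164174} \approx 1.4995 \cdot 10^{-6}$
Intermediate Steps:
$\frac{1}{\frac{-381337 + 255333}{-209000 - -17009} + 666870} = \frac{1}{- \frac{126004}{-209000 + \left(-178 + 17187\right)} + 666870} = \frac{1}{- \frac{126004}{-209000 + 17009} + 666870} = \frac{1}{- \frac{126004}{-191991} + 666870} = \frac{1}{\left(-126004\right) \left(- \frac{1}{191991}\right) + 666870} = \frac{1}{\frac{126004}{191991} + 666870} = \frac{1}{\frac{128033164174}{191991}} = \frac{191991}{128033164174}$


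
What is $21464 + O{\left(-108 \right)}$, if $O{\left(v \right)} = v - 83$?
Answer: $21273$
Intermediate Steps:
$O{\left(v \right)} = -83 + v$
$21464 + O{\left(-108 \right)} = 21464 - 191 = 21273$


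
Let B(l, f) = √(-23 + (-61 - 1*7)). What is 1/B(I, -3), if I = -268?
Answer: -I*√91/91 ≈ -0.10483*I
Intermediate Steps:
B(l, f) = I*√91 (B(l, f) = √(-23 + (-61 - 7)) = √(-23 - 68) = √(-91) = I*√91)
1/B(I, -3) = 1/(I*√91) = -I*√91/91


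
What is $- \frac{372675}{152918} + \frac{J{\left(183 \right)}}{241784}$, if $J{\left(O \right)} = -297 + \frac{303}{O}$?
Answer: $- \frac{687409119361}{281920083554} \approx -2.4383$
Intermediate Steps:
$- \frac{372675}{152918} + \frac{J{\left(183 \right)}}{241784} = - \frac{372675}{152918} + \frac{-297 + \frac{303}{183}}{241784} = \left(-372675\right) \frac{1}{152918} + \left(-297 + 303 \cdot \frac{1}{183}\right) \frac{1}{241784} = - \frac{372675}{152918} + \left(-297 + \frac{101}{61}\right) \frac{1}{241784} = - \frac{372675}{152918} - \frac{2252}{1843603} = - \frac{687409119361}{281920083554}$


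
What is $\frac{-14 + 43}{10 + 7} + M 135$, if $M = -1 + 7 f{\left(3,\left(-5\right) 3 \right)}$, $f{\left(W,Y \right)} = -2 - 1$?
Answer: $- \frac{50461}{17} \approx -2968.3$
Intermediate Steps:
$f{\left(W,Y \right)} = -3$ ($f{\left(W,Y \right)} = -2 - 1 = -3$)
$M = -22$ ($M = -1 + 7 \left(-3\right) = -1 - 21 = -22$)
$\frac{-14 + 43}{10 + 7} + M 135 = \frac{-14 + 43}{10 + 7} - 2970 = \frac{29}{17} - 2970 = - \frac{50461}{17}$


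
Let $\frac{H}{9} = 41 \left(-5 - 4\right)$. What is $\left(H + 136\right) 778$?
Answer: $-2477930$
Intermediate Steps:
$H = -3321$ ($H = 9 \cdot 41 \left(-5 - 4\right) = 9 \cdot 41 \left(-9\right) = 9 \left(-369\right) = -3321$)
$\left(H + 136\right) 778 = \left(-3321 + 136\right) 778 = \left(-3185\right) 778 = -2477930$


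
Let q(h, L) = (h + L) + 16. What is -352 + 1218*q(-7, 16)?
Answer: 30098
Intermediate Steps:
q(h, L) = 16 + L + h (q(h, L) = (L + h) + 16 = 16 + L + h)
-352 + 1218*q(-7, 16) = -352 + 1218*(16 + 16 - 7) = -352 + 1218*25 = -352 + 30450 = 30098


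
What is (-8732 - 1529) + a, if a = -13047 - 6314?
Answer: -29622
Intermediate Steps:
a = -19361
(-8732 - 1529) + a = (-8732 - 1529) - 19361 = -10261 - 19361 = -29622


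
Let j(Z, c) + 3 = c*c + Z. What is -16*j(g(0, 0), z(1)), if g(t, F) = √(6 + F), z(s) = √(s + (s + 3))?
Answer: -32 - 16*√6 ≈ -71.192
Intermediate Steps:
z(s) = √(3 + 2*s) (z(s) = √(s + (3 + s)) = √(3 + 2*s))
j(Z, c) = -3 + Z + c² (j(Z, c) = -3 + (c*c + Z) = -3 + (c² + Z) = -3 + (Z + c²) = -3 + Z + c²)
-16*j(g(0, 0), z(1)) = -16*(-3 + √(6 + 0) + (√(3 + 2*1))²) = -16*(-3 + √6 + (√(3 + 2))²) = -16*(-3 + √6 + (√5)²) = -16*(-3 + √6 + 5) = -16*(2 + √6) = -32 - 16*√6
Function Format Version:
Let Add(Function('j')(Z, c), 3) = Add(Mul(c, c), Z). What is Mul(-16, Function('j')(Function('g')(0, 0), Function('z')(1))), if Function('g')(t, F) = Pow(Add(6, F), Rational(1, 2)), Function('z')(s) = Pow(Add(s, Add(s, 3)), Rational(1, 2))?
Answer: Add(-32, Mul(-16, Pow(6, Rational(1, 2)))) ≈ -71.192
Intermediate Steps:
Function('z')(s) = Pow(Add(3, Mul(2, s)), Rational(1, 2)) (Function('z')(s) = Pow(Add(s, Add(3, s)), Rational(1, 2)) = Pow(Add(3, Mul(2, s)), Rational(1, 2)))
Function('j')(Z, c) = Add(-3, Z, Pow(c, 2)) (Function('j')(Z, c) = Add(-3, Add(Mul(c, c), Z)) = Add(-3, Add(Pow(c, 2), Z)) = Add(-3, Add(Z, Pow(c, 2))) = Add(-3, Z, Pow(c, 2)))
Mul(-16, Function('j')(Function('g')(0, 0), Function('z')(1))) = Mul(-16, Add(-3, Pow(Add(6, 0), Rational(1, 2)), Pow(Pow(Add(3, Mul(2, 1)), Rational(1, 2)), 2))) = Mul(-16, Add(-3, Pow(6, Rational(1, 2)), Pow(Pow(Add(3, 2), Rational(1, 2)), 2))) = Mul(-16, Add(-3, Pow(6, Rational(1, 2)), Pow(Pow(5, Rational(1, 2)), 2))) = Mul(-16, Add(-3, Pow(6, Rational(1, 2)), 5)) = Mul(-16, Add(2, Pow(6, Rational(1, 2)))) = Add(-32, Mul(-16, Pow(6, Rational(1, 2))))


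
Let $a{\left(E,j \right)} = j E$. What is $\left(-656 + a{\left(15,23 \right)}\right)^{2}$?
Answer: $96721$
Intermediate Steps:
$a{\left(E,j \right)} = E j$
$\left(-656 + a{\left(15,23 \right)}\right)^{2} = \left(-656 + 15 \cdot 23\right)^{2} = \left(-656 + 345\right)^{2} = \left(-311\right)^{2} = 96721$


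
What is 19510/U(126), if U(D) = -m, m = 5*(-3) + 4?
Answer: 19510/11 ≈ 1773.6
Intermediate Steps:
m = -11 (m = -15 + 4 = -11)
U(D) = 11 (U(D) = -1*(-11) = 11)
19510/U(126) = 19510/11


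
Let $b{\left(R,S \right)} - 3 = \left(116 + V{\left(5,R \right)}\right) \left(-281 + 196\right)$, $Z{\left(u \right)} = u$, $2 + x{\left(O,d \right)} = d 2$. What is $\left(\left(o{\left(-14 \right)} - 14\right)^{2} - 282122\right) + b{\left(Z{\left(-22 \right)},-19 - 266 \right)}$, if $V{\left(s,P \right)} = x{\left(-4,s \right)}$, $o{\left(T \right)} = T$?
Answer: $-291875$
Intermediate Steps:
$x{\left(O,d \right)} = -2 + 2 d$ ($x{\left(O,d \right)} = -2 + d 2 = -2 + 2 d$)
$V{\left(s,P \right)} = -2 + 2 s$
$b{\left(R,S \right)} = -10537$ ($b{\left(R,S \right)} = 3 + \left(116 + \left(-2 + 2 \cdot 5\right)\right) \left(-281 + 196\right) = 3 + \left(116 + \left(-2 + 10\right)\right) \left(-85\right) = 3 + \left(116 + 8\right) \left(-85\right) = 3 + 124 \left(-85\right) = 3 - 10540 = -10537$)
$\left(\left(o{\left(-14 \right)} - 14\right)^{2} - 282122\right) + b{\left(Z{\left(-22 \right)},-19 - 266 \right)} = \left(\left(-14 - 14\right)^{2} - 282122\right) - 10537 = \left(\left(-28\right)^{2} - 282122\right) - 10537 = \left(784 - 282122\right) - 10537 = -281338 - 10537 = -291875$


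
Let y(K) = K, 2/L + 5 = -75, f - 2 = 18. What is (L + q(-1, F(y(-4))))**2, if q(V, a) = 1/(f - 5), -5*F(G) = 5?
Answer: 1/576 ≈ 0.0017361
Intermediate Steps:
f = 20 (f = 2 + 18 = 20)
L = -1/40 (L = 2/(-5 - 75) = 2/(-80) = 2*(-1/80) = -1/40 ≈ -0.025000)
F(G) = -1 (F(G) = -1/5*5 = -1)
q(V, a) = 1/15 (q(V, a) = 1/(20 - 5) = 1/15)
(L + q(-1, F(y(-4))))**2 = (-1/40 + 1/15)**2 = (1/24)**2 = 1/576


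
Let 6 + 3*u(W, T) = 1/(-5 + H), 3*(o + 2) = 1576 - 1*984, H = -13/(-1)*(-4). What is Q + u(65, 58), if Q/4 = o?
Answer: 133265/171 ≈ 779.33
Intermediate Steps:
H = -52 (H = -13*(-1)*(-4) = 13*(-4) = -52)
o = 586/3 (o = -2 + (1576 - 1*984)/3 = -2 + (1576 - 984)/3 = -2 + (⅓)*592 = -2 + 592/3 = 586/3 ≈ 195.33)
u(W, T) = -343/171 (u(W, T) = -2 + 1/(3*(-5 - 52)) = -2 + (⅓)/(-57) = -2 + (⅓)*(-1/57) = -2 - 1/171 = -343/171)
Q = 2344/3 (Q = 4*(586/3) = 2344/3 ≈ 781.33)
Q + u(65, 58) = 2344/3 - 343/171 = 133265/171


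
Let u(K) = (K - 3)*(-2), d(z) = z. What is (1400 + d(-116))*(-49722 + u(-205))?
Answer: -63308904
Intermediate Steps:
u(K) = 6 - 2*K (u(K) = (-3 + K)*(-2) = 6 - 2*K)
(1400 + d(-116))*(-49722 + u(-205)) = (1400 - 116)*(-49722 + (6 - 2*(-205))) = 1284*(-49722 + (6 + 410)) = 1284*(-49722 + 416) = 1284*(-49306) = -63308904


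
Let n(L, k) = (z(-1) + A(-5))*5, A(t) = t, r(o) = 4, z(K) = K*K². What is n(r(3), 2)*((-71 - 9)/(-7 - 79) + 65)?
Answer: -85050/43 ≈ -1977.9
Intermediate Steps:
z(K) = K³
n(L, k) = -30 (n(L, k) = ((-1)³ - 5)*5 = (-1 - 5)*5 = -6*5 = -30)
n(r(3), 2)*((-71 - 9)/(-7 - 79) + 65) = -30*((-71 - 9)/(-7 - 79) + 65) = -30*(-80/(-86) + 65) = -30*(-80*(-1/86) + 65) = -30*(40/43 + 65) = -30*2835/43 = -85050/43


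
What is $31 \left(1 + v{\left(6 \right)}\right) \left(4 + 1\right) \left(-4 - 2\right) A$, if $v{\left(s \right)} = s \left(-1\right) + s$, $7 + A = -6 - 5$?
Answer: $16740$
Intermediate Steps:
$A = -18$ ($A = -7 - 11 = -18$)
$v{\left(s \right)} = 0$ ($v{\left(s \right)} = - s + s = 0$)
$31 \left(1 + v{\left(6 \right)}\right) \left(4 + 1\right) \left(-4 - 2\right) A = 31 \left(1 + 0\right) \left(4 + 1\right) \left(-4 - 2\right) \left(-18\right) = 31 \cdot 1 \cdot 5 \left(-6\right) \left(-18\right) = 31 \cdot 1 \left(-30\right) \left(-18\right) = 31 \left(-30\right) \left(-18\right) = \left(-930\right) \left(-18\right) = 16740$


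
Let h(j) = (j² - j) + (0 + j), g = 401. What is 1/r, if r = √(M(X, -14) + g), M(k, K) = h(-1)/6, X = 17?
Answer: √14442/2407 ≈ 0.049927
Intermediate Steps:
h(j) = j² (h(j) = (j² - j) + j = j²)
M(k, K) = ⅙ (M(k, K) = (-1)²/6 = 1*(⅙) = ⅙)
r = √14442/6 (r = √(⅙ + 401) = √(2407/6) = √14442/6 ≈ 20.029)
1/r = 1/(√14442/6) = √14442/2407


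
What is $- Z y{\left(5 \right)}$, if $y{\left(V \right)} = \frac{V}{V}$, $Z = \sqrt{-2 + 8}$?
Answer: $- \sqrt{6} \approx -2.4495$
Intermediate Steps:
$Z = \sqrt{6} \approx 2.4495$
$y{\left(V \right)} = 1$
$- Z y{\left(5 \right)} = - \sqrt{6} \cdot 1 = - \sqrt{6}$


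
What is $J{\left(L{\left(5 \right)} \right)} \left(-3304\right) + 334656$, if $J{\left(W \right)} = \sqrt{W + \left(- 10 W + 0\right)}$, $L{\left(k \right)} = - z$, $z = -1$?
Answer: $334656 - 9912 i \approx 3.3466 \cdot 10^{5} - 9912.0 i$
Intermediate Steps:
$L{\left(k \right)} = 1$ ($L{\left(k \right)} = \left(-1\right) \left(-1\right) = 1$)
$J{\left(W \right)} = 3 \sqrt{- W}$ ($J{\left(W \right)} = \sqrt{W - 10 W} = \sqrt{- 9 W} = 3 \sqrt{- W}$)
$J{\left(L{\left(5 \right)} \right)} \left(-3304\right) + 334656 = 3 \sqrt{\left(-1\right) 1} \left(-3304\right) + 334656 = 3 \sqrt{-1} \left(-3304\right) + 334656 = 3 i \left(-3304\right) + 334656 = - 9912 i + 334656 = 334656 - 9912 i$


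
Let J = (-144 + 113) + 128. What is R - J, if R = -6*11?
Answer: -163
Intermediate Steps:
R = -66
J = 97 (J = -31 + 128 = 97)
R - J = -66 - 1*97 = -66 - 97 = -163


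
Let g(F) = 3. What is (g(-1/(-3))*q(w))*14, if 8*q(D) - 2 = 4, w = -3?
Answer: 63/2 ≈ 31.500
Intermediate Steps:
q(D) = ¾ (q(D) = ¼ + (⅛)*4 = ¼ + ½ = ¾)
(g(-1/(-3))*q(w))*14 = (3*(¾))*14 = (9/4)*14 = 63/2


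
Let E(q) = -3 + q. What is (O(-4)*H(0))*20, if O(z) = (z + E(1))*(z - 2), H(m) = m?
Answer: 0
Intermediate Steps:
O(z) = (-2 + z)**2 (O(z) = (z + (-3 + 1))*(z - 2) = (z - 2)*(-2 + z) = (-2 + z)*(-2 + z) = (-2 + z)**2)
(O(-4)*H(0))*20 = ((4 + (-4)**2 - 4*(-4))*0)*20 = ((4 + 16 + 16)*0)*20 = (36*0)*20 = 0*20 = 0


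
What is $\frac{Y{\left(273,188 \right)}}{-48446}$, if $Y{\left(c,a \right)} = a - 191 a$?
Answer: $\frac{17860}{24223} \approx 0.73732$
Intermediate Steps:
$Y{\left(c,a \right)} = - 190 a$
$\frac{Y{\left(273,188 \right)}}{-48446} = \frac{\left(-190\right) 188}{-48446} = \left(-35720\right) \left(- \frac{1}{48446}\right) = \frac{17860}{24223}$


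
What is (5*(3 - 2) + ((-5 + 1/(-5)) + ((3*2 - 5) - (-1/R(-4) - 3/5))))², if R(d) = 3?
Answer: 676/225 ≈ 3.0044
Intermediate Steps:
(5*(3 - 2) + ((-5 + 1/(-5)) + ((3*2 - 5) - (-1/R(-4) - 3/5))))² = (5*(3 - 2) + ((-5 + 1/(-5)) + ((3*2 - 5) - (-1/3 - 3/5))))² = (5*1 + ((-5 - ⅕) + ((6 - 5) - (-1*⅓ - 3*⅕))))² = (5 + (-26/5 + (1 - (-⅓ - ⅗))))² = (5 + (-26/5 + (1 - 1*(-14/15))))² = (5 + (-26/5 + (1 + 14/15)))² = (5 + (-26/5 + 29/15))² = (5 - 49/15)² = (26/15)² = 676/225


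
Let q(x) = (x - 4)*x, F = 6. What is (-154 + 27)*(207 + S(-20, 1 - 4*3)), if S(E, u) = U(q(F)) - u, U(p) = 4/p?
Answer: -83185/3 ≈ -27728.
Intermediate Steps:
q(x) = x*(-4 + x) (q(x) = (-4 + x)*x = x*(-4 + x))
S(E, u) = 1/3 - u (S(E, u) = 4/((6*(-4 + 6))) - u = 4/((6*2)) - u = 4/12 - u = 4*(1/12) - u = 1/3 - u)
(-154 + 27)*(207 + S(-20, 1 - 4*3)) = (-154 + 27)*(207 + (1/3 - (1 - 4*3))) = -127*(207 + (1/3 - (1 - 12))) = -127*(207 + (1/3 - 1*(-11))) = -127*(207 + (1/3 + 11)) = -127*(207 + 34/3) = -127*655/3 = -83185/3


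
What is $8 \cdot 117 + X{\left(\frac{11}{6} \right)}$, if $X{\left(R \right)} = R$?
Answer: $\frac{5627}{6} \approx 937.83$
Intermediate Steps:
$8 \cdot 117 + X{\left(\frac{11}{6} \right)} = 8 \cdot 117 + \frac{11}{6} = 936 + 11 \cdot \frac{1}{6} = 936 + \frac{11}{6} = \frac{5627}{6}$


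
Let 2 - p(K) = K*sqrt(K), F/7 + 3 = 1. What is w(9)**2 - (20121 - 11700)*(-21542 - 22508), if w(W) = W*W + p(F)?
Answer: 370949195 + 2324*I*sqrt(14) ≈ 3.7095e+8 + 8695.6*I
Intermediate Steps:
F = -14 (F = -21 + 7*1 = -21 + 7 = -14)
p(K) = 2 - K**(3/2) (p(K) = 2 - K*sqrt(K) = 2 - K**(3/2))
w(W) = 2 + W**2 + 14*I*sqrt(14) (w(W) = W*W + (2 - (-14)**(3/2)) = W**2 + (2 - (-14)*I*sqrt(14)) = W**2 + (2 + 14*I*sqrt(14)) = 2 + W**2 + 14*I*sqrt(14))
w(9)**2 - (20121 - 11700)*(-21542 - 22508) = (2 + 9**2 + 14*I*sqrt(14))**2 - (20121 - 11700)*(-21542 - 22508) = (2 + 81 + 14*I*sqrt(14))**2 - 8421*(-44050) = (83 + 14*I*sqrt(14))**2 - 1*(-370945050) = (83 + 14*I*sqrt(14))**2 + 370945050 = 370945050 + (83 + 14*I*sqrt(14))**2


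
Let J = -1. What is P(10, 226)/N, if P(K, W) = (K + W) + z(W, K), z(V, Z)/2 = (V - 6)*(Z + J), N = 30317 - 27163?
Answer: 2098/1577 ≈ 1.3304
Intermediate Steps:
N = 3154
z(V, Z) = 2*(-1 + Z)*(-6 + V) (z(V, Z) = 2*((V - 6)*(Z - 1)) = 2*((-6 + V)*(-1 + Z)) = 2*((-1 + Z)*(-6 + V)) = 2*(-1 + Z)*(-6 + V))
P(K, W) = 12 - W - 11*K + 2*K*W (P(K, W) = (K + W) + (12 - 12*K - 2*W + 2*W*K) = (K + W) + (12 - 12*K - 2*W + 2*K*W) = 12 - W - 11*K + 2*K*W)
P(10, 226)/N = (12 - 1*226 - 11*10 + 2*10*226)/3154 = (12 - 226 - 110 + 4520)*(1/3154) = 4196*(1/3154) = 2098/1577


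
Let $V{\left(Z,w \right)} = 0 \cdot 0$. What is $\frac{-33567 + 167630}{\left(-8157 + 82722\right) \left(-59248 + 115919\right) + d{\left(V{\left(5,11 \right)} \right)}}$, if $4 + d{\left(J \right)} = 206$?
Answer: $\frac{134063}{4225673317} \approx 3.1726 \cdot 10^{-5}$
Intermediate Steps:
$V{\left(Z,w \right)} = 0$
$d{\left(J \right)} = 202$ ($d{\left(J \right)} = -4 + 206 = 202$)
$\frac{-33567 + 167630}{\left(-8157 + 82722\right) \left(-59248 + 115919\right) + d{\left(V{\left(5,11 \right)} \right)}} = \frac{-33567 + 167630}{\left(-8157 + 82722\right) \left(-59248 + 115919\right) + 202} = \frac{134063}{74565 \cdot 56671 + 202} = \frac{134063}{4225673115 + 202} = \frac{134063}{4225673317}$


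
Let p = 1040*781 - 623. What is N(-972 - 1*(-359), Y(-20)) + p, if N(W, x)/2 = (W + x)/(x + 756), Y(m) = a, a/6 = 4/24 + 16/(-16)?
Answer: 609523131/751 ≈ 8.1162e+5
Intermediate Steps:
a = -5 (a = 6*(4/24 + 16/(-16)) = 6*(4*(1/24) + 16*(-1/16)) = 6*(⅙ - 1) = 6*(-⅚) = -5)
Y(m) = -5
N(W, x) = 2*(W + x)/(756 + x) (N(W, x) = 2*((W + x)/(x + 756)) = 2*((W + x)/(756 + x)) = 2*(W + x)/(756 + x))
p = 811617 (p = 812240 - 623 = 811617)
N(-972 - 1*(-359), Y(-20)) + p = 2*((-972 - 1*(-359)) - 5)/(756 - 5) + 811617 = 2*((-972 + 359) - 5)/751 + 811617 = 2*(1/751)*(-613 - 5) + 811617 = 2*(1/751)*(-618) + 811617 = -1236/751 + 811617 = 609523131/751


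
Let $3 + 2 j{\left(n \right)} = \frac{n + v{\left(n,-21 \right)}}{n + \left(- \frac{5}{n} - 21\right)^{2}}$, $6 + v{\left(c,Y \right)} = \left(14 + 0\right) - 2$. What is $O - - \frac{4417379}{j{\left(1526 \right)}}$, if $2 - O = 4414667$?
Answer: $- \frac{85389472665734001}{10174946899} \approx -8.3921 \cdot 10^{6}$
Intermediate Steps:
$v{\left(c,Y \right)} = 6$ ($v{\left(c,Y \right)} = -6 + \left(\left(14 + 0\right) - 2\right) = -6 + \left(14 - 2\right) = -6 + 12 = 6$)
$O = -4414665$ ($O = 2 - 4414667 = -4414665$)
$j{\left(n \right)} = - \frac{3}{2} + \frac{6 + n}{2 \left(n + \left(-21 - \frac{5}{n}\right)^{2}\right)}$ ($j{\left(n \right)} = - \frac{3}{2} + \frac{\left(n + 6\right) \frac{1}{n + \left(- \frac{5}{n} - 21\right)^{2}}}{2} = - \frac{3}{2} + \frac{\left(6 + n\right) \frac{1}{n + \left(-21 - \frac{5}{n}\right)^{2}}}{2} = - \frac{3}{2} + \frac{\frac{1}{n + \left(-21 - \frac{5}{n}\right)^{2}} \left(6 + n\right)}{2} = - \frac{3}{2} + \frac{6 + n}{2 \left(n + \left(-21 - \frac{5}{n}\right)^{2}\right)}$)
$O - - \frac{4417379}{j{\left(1526 \right)}} = -4414665 - - \frac{4417379}{\frac{1}{1526^{3} + \left(5 + 21 \cdot 1526\right)^{2}} \left(- 1526^{3} + 3 \cdot 1526^{2} - \frac{3 \left(5 + 21 \cdot 1526\right)^{2}}{2}\right)} = -4414665 - - \frac{4417379}{\frac{1}{3553559576 + \left(5 + 32046\right)^{2}} \left(\left(-1\right) 3553559576 + 3 \cdot 2328676 - \frac{3 \left(5 + 32046\right)^{2}}{2}\right)} = -4414665 - - \frac{4417379}{\frac{1}{3553559576 + 32051^{2}} \left(-3553559576 + 6986028 - \frac{3 \cdot 32051^{2}}{2}\right)} = -4414665 - - \frac{4417379}{\frac{1}{3553559576 + 1027266601} \left(-3553559576 + 6986028 - \frac{3081799803}{2}\right)} = -4414665 - - \frac{4417379}{\frac{1}{4580826177} \left(-3553559576 + 6986028 - \frac{3081799803}{2}\right)} = -4414665 - - \frac{4417379}{\frac{1}{4580826177} \left(- \frac{10174946899}{2}\right)} = -4414665 - - \frac{4417379}{- \frac{10174946899}{9161652354}} = -4414665 - \left(-4417379\right) \left(- \frac{9161652354}{10174946899}\right) = -4414665 - \frac{40470490713860166}{10174946899} = - \frac{85389472665734001}{10174946899}$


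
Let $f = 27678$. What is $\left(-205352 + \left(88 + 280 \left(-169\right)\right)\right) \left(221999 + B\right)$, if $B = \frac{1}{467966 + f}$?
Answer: $- \frac{6948110499455122}{123911} \approx -5.6073 \cdot 10^{10}$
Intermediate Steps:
$B = \frac{1}{495644}$ ($B = \frac{1}{467966 + 27678} = \frac{1}{495644} \approx 2.0176 \cdot 10^{-6}$)
$\left(-205352 + \left(88 + 280 \left(-169\right)\right)\right) \left(221999 + B\right) = \left(-205352 + \left(88 + 280 \left(-169\right)\right)\right) \left(221999 + \frac{1}{495644}\right) = \left(-205352 + \left(88 - 47320\right)\right) \frac{110032472357}{495644} = \left(-205352 - 47232\right) \frac{110032472357}{495644} = \left(-252584\right) \frac{110032472357}{495644} = - \frac{6948110499455122}{123911}$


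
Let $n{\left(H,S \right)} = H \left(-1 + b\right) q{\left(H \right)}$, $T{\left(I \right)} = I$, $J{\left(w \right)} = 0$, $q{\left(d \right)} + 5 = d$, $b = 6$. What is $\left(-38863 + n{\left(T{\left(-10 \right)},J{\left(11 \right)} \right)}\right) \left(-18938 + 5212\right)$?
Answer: $523139038$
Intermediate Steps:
$q{\left(d \right)} = -5 + d$
$n{\left(H,S \right)} = H \left(-25 + 5 H\right)$ ($n{\left(H,S \right)} = H \left(-1 + 6\right) \left(-5 + H\right) = H 5 \left(-5 + H\right) = H \left(-25 + 5 H\right)$)
$\left(-38863 + n{\left(T{\left(-10 \right)},J{\left(11 \right)} \right)}\right) \left(-18938 + 5212\right) = \left(-38863 + 5 \left(-10\right) \left(-5 - 10\right)\right) \left(-18938 + 5212\right) = \left(-38863 + 5 \left(-10\right) \left(-15\right)\right) \left(-13726\right) = \left(-38863 + 750\right) \left(-13726\right) = \left(-38113\right) \left(-13726\right) = 523139038$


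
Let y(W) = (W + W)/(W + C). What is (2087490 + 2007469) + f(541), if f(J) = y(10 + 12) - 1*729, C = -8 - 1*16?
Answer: 4094208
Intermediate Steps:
C = -24 (C = -8 - 16 = -24)
y(W) = 2*W/(-24 + W) (y(W) = (W + W)/(W - 24) = (2*W)/(-24 + W) = 2*W/(-24 + W))
f(J) = -751 (f(J) = 2*(10 + 12)/(-24 + (10 + 12)) - 1*729 = 2*22/(-24 + 22) - 729 = 2*22/(-2) - 729 = 2*22*(-½) - 729 = -22 - 729 = -751)
(2087490 + 2007469) + f(541) = (2087490 + 2007469) - 751 = 4094959 - 751 = 4094208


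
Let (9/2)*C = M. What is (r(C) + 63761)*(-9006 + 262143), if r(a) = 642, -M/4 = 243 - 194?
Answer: 16302782211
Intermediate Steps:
M = -196 (M = -4*(243 - 194) = -4*49 = -196)
C = -392/9 (C = (2/9)*(-196) = -392/9 ≈ -43.556)
(r(C) + 63761)*(-9006 + 262143) = (642 + 63761)*(-9006 + 262143) = 64403*253137 = 16302782211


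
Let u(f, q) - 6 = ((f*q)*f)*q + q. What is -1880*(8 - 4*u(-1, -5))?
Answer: 180480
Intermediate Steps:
u(f, q) = 6 + q + f²*q² (u(f, q) = 6 + (((f*q)*f)*q + q) = 6 + ((q*f²)*q + q) = 6 + (f²*q² + q) = 6 + (q + f²*q²) = 6 + q + f²*q²)
-1880*(8 - 4*u(-1, -5)) = -1880*(8 - 4*(6 - 5 + (-1)²*(-5)²)) = -1880*(8 - 4*(6 - 5 + 1*25)) = -1880*(8 - 4*(6 - 5 + 25)) = -1880*(8 - 4*26) = -1880*(8 - 104) = -1880*(-96) = 180480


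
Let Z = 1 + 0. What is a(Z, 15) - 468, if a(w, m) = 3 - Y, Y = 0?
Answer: -465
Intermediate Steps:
Z = 1
a(w, m) = 3 (a(w, m) = 3 - 1*0 = 3 + 0 = 3)
a(Z, 15) - 468 = 3 - 468 = -465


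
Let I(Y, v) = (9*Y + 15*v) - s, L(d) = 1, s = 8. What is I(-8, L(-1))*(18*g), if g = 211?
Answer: -246870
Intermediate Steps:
I(Y, v) = -8 + 9*Y + 15*v (I(Y, v) = (9*Y + 15*v) - 1*8 = (9*Y + 15*v) - 8 = -8 + 9*Y + 15*v)
I(-8, L(-1))*(18*g) = (-8 + 9*(-8) + 15*1)*(18*211) = (-8 - 72 + 15)*3798 = -65*3798 = -246870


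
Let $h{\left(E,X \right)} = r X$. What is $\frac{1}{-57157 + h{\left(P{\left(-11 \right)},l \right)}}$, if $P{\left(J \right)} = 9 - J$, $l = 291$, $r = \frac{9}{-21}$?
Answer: $- \frac{7}{400972} \approx -1.7458 \cdot 10^{-5}$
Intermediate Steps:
$r = - \frac{3}{7}$ ($r = 9 \left(- \frac{1}{21}\right) = - \frac{3}{7} \approx -0.42857$)
$h{\left(E,X \right)} = - \frac{3 X}{7}$
$\frac{1}{-57157 + h{\left(P{\left(-11 \right)},l \right)}} = \frac{1}{-57157 - \frac{873}{7}} = \frac{1}{- \frac{400972}{7}} = - \frac{7}{400972}$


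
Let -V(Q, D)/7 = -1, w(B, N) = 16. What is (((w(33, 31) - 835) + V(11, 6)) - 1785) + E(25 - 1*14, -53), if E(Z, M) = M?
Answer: -2650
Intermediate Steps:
V(Q, D) = 7 (V(Q, D) = -7*(-1) = 7)
(((w(33, 31) - 835) + V(11, 6)) - 1785) + E(25 - 1*14, -53) = (((16 - 835) + 7) - 1785) - 53 = ((-819 + 7) - 1785) - 53 = (-812 - 1785) - 53 = -2597 - 53 = -2650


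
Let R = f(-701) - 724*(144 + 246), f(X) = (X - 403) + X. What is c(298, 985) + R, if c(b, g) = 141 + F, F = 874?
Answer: -283150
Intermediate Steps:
f(X) = -403 + 2*X (f(X) = (-403 + X) + X = -403 + 2*X)
c(b, g) = 1015 (c(b, g) = 141 + 874 = 1015)
R = -284165 (R = (-403 + 2*(-701)) - 724*(144 + 246) = (-403 - 1402) - 724*390 = -1805 - 282360 = -284165)
c(298, 985) + R = 1015 - 284165 = -283150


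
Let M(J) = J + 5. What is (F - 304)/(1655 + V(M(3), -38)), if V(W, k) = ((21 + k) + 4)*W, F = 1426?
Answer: 34/47 ≈ 0.72340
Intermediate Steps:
M(J) = 5 + J
V(W, k) = W*(25 + k) (V(W, k) = (25 + k)*W = W*(25 + k))
(F - 304)/(1655 + V(M(3), -38)) = (1426 - 304)/(1655 + (5 + 3)*(25 - 38)) = 1122/(1655 + 8*(-13)) = 1122/(1655 - 104) = 1122/1551 = 1122*(1/1551) = 34/47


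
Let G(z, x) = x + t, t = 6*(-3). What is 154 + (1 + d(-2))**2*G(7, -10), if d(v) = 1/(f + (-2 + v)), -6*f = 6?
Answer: 3402/25 ≈ 136.08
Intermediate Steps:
f = -1 (f = -1/6*6 = -1)
t = -18
G(z, x) = -18 + x (G(z, x) = x - 18 = -18 + x)
d(v) = 1/(-3 + v) (d(v) = 1/(-1 + (-2 + v)) = 1/(-3 + v))
154 + (1 + d(-2))**2*G(7, -10) = 154 + (1 + 1/(-3 - 2))**2*(-18 - 10) = 154 + (1 + 1/(-5))**2*(-28) = 154 + (1 - 1/5)**2*(-28) = 154 + (4/5)**2*(-28) = 154 + (16/25)*(-28) = 154 - 448/25 = 3402/25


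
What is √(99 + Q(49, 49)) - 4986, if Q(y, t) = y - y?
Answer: -4986 + 3*√11 ≈ -4976.0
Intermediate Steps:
Q(y, t) = 0
√(99 + Q(49, 49)) - 4986 = √(99 + 0) - 4986 = √99 - 4986 = 3*√11 - 4986 = -4986 + 3*√11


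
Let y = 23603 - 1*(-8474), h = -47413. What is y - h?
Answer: 79490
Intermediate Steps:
y = 32077 (y = 23603 + 8474 = 32077)
y - h = 32077 - 1*(-47413) = 32077 + 47413 = 79490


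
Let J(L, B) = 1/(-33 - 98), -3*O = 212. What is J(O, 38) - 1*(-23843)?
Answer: 3123432/131 ≈ 23843.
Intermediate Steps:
O = -212/3 (O = -⅓*212 = -212/3 ≈ -70.667)
J(L, B) = -1/131 (J(L, B) = 1/(-131) = -1/131)
J(O, 38) - 1*(-23843) = -1/131 - 1*(-23843) = -1/131 + 23843 = 3123432/131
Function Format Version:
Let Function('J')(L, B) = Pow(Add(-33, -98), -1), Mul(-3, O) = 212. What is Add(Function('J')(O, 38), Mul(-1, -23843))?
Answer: Rational(3123432, 131) ≈ 23843.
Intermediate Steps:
O = Rational(-212, 3) (O = Mul(Rational(-1, 3), 212) = Rational(-212, 3) ≈ -70.667)
Function('J')(L, B) = Rational(-1, 131) (Function('J')(L, B) = Pow(-131, -1) = Rational(-1, 131))
Add(Function('J')(O, 38), Mul(-1, -23843)) = Add(Rational(-1, 131), Mul(-1, -23843)) = Add(Rational(-1, 131), 23843) = Rational(3123432, 131)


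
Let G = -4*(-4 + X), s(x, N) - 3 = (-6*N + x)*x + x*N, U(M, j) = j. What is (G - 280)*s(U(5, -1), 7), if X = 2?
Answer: -10608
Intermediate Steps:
s(x, N) = 3 + N*x + x*(x - 6*N) (s(x, N) = 3 + ((-6*N + x)*x + x*N) = 3 + ((x - 6*N)*x + N*x) = 3 + (x*(x - 6*N) + N*x) = 3 + (N*x + x*(x - 6*N)) = 3 + N*x + x*(x - 6*N))
G = 8 (G = -4*(-4 + 2) = -4*(-2) = 8)
(G - 280)*s(U(5, -1), 7) = (8 - 280)*(3 + (-1)**2 - 5*7*(-1)) = -272*(3 + 1 + 35) = -272*39 = -10608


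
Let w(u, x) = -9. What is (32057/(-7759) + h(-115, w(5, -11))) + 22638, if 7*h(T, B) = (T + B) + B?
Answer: 175468764/7759 ≈ 22615.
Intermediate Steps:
h(T, B) = T/7 + 2*B/7 (h(T, B) = ((T + B) + B)/7 = ((B + T) + B)/7 = (T + 2*B)/7 = T/7 + 2*B/7)
(32057/(-7759) + h(-115, w(5, -11))) + 22638 = (32057/(-7759) + ((1/7)*(-115) + (2/7)*(-9))) + 22638 = (32057*(-1/7759) + (-115/7 - 18/7)) + 22638 = (-32057/7759 - 19) + 22638 = -179478/7759 + 22638 = 175468764/7759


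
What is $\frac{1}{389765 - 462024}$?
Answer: $- \frac{1}{72259} \approx -1.3839 \cdot 10^{-5}$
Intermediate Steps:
$\frac{1}{389765 - 462024} = \frac{1}{-72259} = - \frac{1}{72259}$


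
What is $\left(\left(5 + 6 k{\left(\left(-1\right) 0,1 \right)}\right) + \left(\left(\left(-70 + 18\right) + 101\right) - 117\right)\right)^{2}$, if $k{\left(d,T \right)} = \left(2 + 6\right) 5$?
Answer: $31329$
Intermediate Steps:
$k{\left(d,T \right)} = 40$ ($k{\left(d,T \right)} = 8 \cdot 5 = 40$)
$\left(\left(5 + 6 k{\left(\left(-1\right) 0,1 \right)}\right) + \left(\left(\left(-70 + 18\right) + 101\right) - 117\right)\right)^{2} = \left(\left(5 + 6 \cdot 40\right) + \left(\left(\left(-70 + 18\right) + 101\right) - 117\right)\right)^{2} = \left(\left(5 + 240\right) + \left(\left(-52 + 101\right) - 117\right)\right)^{2} = \left(245 + \left(49 - 117\right)\right)^{2} = \left(245 - 68\right)^{2} = 177^{2} = 31329$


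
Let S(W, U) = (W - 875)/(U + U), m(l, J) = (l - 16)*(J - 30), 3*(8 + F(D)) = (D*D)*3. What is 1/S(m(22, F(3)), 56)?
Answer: -112/1049 ≈ -0.10677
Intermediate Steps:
F(D) = -8 + D² (F(D) = -8 + ((D*D)*3)/3 = -8 + (D²*3)/3 = -8 + (3*D²)/3 = -8 + D²)
m(l, J) = (-30 + J)*(-16 + l) (m(l, J) = (-16 + l)*(-30 + J) = (-30 + J)*(-16 + l))
S(W, U) = (-875 + W)/(2*U) (S(W, U) = (-875 + W)/((2*U)) = (-875 + W)*(1/(2*U)) = (-875 + W)/(2*U))
1/S(m(22, F(3)), 56) = 1/((½)*(-875 + (480 - 30*22 - 16*(-8 + 3²) + (-8 + 3²)*22))/56) = 1/((½)*(1/56)*(-875 + (480 - 660 - 16*(-8 + 9) + (-8 + 9)*22))) = 1/((½)*(1/56)*(-875 + (480 - 660 - 16*1 + 1*22))) = 1/((½)*(1/56)*(-875 + (480 - 660 - 16 + 22))) = 1/((½)*(1/56)*(-875 - 174)) = 1/((½)*(1/56)*(-1049)) = 1/(-1049/112) = -112/1049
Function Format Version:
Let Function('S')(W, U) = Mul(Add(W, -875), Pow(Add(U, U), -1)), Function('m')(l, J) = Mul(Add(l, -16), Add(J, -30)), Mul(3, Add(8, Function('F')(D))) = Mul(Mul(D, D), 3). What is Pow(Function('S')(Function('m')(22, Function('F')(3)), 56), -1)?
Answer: Rational(-112, 1049) ≈ -0.10677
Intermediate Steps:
Function('F')(D) = Add(-8, Pow(D, 2)) (Function('F')(D) = Add(-8, Mul(Rational(1, 3), Mul(Mul(D, D), 3))) = Add(-8, Mul(Rational(1, 3), Mul(Pow(D, 2), 3))) = Add(-8, Mul(Rational(1, 3), Mul(3, Pow(D, 2)))) = Add(-8, Pow(D, 2)))
Function('m')(l, J) = Mul(Add(-30, J), Add(-16, l)) (Function('m')(l, J) = Mul(Add(-16, l), Add(-30, J)) = Mul(Add(-30, J), Add(-16, l)))
Function('S')(W, U) = Mul(Rational(1, 2), Pow(U, -1), Add(-875, W)) (Function('S')(W, U) = Mul(Add(-875, W), Pow(Mul(2, U), -1)) = Mul(Add(-875, W), Mul(Rational(1, 2), Pow(U, -1))) = Mul(Rational(1, 2), Pow(U, -1), Add(-875, W)))
Pow(Function('S')(Function('m')(22, Function('F')(3)), 56), -1) = Pow(Mul(Rational(1, 2), Pow(56, -1), Add(-875, Add(480, Mul(-30, 22), Mul(-16, Add(-8, Pow(3, 2))), Mul(Add(-8, Pow(3, 2)), 22)))), -1) = Pow(Mul(Rational(1, 2), Rational(1, 56), Add(-875, Add(480, -660, Mul(-16, Add(-8, 9)), Mul(Add(-8, 9), 22)))), -1) = Pow(Mul(Rational(1, 2), Rational(1, 56), Add(-875, Add(480, -660, Mul(-16, 1), Mul(1, 22)))), -1) = Pow(Mul(Rational(1, 2), Rational(1, 56), Add(-875, Add(480, -660, -16, 22))), -1) = Pow(Mul(Rational(1, 2), Rational(1, 56), Add(-875, -174)), -1) = Pow(Mul(Rational(1, 2), Rational(1, 56), -1049), -1) = Pow(Rational(-1049, 112), -1) = Rational(-112, 1049)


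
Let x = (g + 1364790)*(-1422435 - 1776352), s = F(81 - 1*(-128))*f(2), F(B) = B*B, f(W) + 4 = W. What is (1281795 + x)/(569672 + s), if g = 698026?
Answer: -6598507722397/482310 ≈ -1.3681e+7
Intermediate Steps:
f(W) = -4 + W
F(B) = B**2
s = -87362 (s = (81 - 1*(-128))**2*(-4 + 2) = (81 + 128)**2*(-2) = 209**2*(-2) = 43681*(-2) = -87362)
x = -6598509004192 (x = (698026 + 1364790)*(-1422435 - 1776352) = 2062816*(-3198787) = -6598509004192)
(1281795 + x)/(569672 + s) = (1281795 - 6598509004192)/(569672 - 87362) = -6598507722397/482310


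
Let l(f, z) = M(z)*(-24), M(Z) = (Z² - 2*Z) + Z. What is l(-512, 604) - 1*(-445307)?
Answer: -8295781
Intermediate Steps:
M(Z) = Z² - Z
l(f, z) = -24*z*(-1 + z) (l(f, z) = (z*(-1 + z))*(-24) = -24*z*(-1 + z))
l(-512, 604) - 1*(-445307) = 24*604*(1 - 1*604) - 1*(-445307) = 24*604*(1 - 604) + 445307 = 24*604*(-603) + 445307 = -8741088 + 445307 = -8295781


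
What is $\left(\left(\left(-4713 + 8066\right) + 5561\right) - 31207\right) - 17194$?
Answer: $-39487$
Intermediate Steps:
$\left(\left(\left(-4713 + 8066\right) + 5561\right) - 31207\right) - 17194 = \left(\left(3353 + 5561\right) - 31207\right) - 17194 = \left(8914 - 31207\right) - 17194 = -22293 - 17194 = -39487$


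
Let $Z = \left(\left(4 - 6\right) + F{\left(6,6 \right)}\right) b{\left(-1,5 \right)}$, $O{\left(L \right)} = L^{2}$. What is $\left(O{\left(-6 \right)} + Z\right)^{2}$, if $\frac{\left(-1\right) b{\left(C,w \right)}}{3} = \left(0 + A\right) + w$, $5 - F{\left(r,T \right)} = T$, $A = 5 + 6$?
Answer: $32400$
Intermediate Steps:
$A = 11$
$F{\left(r,T \right)} = 5 - T$
$b{\left(C,w \right)} = -33 - 3 w$ ($b{\left(C,w \right)} = - 3 \left(\left(0 + 11\right) + w\right) = - 3 \left(11 + w\right) = -33 - 3 w$)
$Z = 144$ ($Z = \left(\left(4 - 6\right) + \left(5 - 6\right)\right) \left(-33 - 15\right) = \left(-2 - 1\right) \left(-48\right) = \left(-3\right) \left(-48\right) = 144$)
$\left(O{\left(-6 \right)} + Z\right)^{2} = \left(\left(-6\right)^{2} + 144\right)^{2} = \left(36 + 144\right)^{2} = 180^{2} = 32400$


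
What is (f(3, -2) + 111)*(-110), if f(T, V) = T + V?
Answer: -12320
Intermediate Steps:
(f(3, -2) + 111)*(-110) = ((3 - 2) + 111)*(-110) = (1 + 111)*(-110) = 112*(-110) = -12320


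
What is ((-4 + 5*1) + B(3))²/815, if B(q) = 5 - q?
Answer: 9/815 ≈ 0.011043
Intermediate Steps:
((-4 + 5*1) + B(3))²/815 = ((-4 + 5*1) + (5 - 1*3))²/815 = ((-4 + 5) + (5 - 3))²*(1/815) = (1 + 2)²*(1/815) = 3²*(1/815) = 9*(1/815) = 9/815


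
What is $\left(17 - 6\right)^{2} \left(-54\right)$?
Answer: $-6534$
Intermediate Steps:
$\left(17 - 6\right)^{2} \left(-54\right) = 11^{2} \left(-54\right) = 121 \left(-54\right) = -6534$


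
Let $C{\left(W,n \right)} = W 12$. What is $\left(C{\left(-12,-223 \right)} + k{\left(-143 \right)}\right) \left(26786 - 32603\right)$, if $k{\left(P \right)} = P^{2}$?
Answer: $-118114185$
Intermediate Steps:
$C{\left(W,n \right)} = 12 W$
$\left(C{\left(-12,-223 \right)} + k{\left(-143 \right)}\right) \left(26786 - 32603\right) = \left(12 \left(-12\right) + \left(-143\right)^{2}\right) \left(26786 - 32603\right) = \left(-144 + 20449\right) \left(-5817\right) = 20305 \left(-5817\right) = -118114185$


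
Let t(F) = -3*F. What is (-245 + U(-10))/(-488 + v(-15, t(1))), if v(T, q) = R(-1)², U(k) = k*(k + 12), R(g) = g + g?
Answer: 265/484 ≈ 0.54752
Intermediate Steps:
R(g) = 2*g
U(k) = k*(12 + k)
v(T, q) = 4 (v(T, q) = (2*(-1))² = (-2)² = 4)
(-245 + U(-10))/(-488 + v(-15, t(1))) = (-245 - 10*(12 - 10))/(-488 + 4) = (-245 - 10*2)/(-484) = (-245 - 20)*(-1/484) = -265*(-1/484) = 265/484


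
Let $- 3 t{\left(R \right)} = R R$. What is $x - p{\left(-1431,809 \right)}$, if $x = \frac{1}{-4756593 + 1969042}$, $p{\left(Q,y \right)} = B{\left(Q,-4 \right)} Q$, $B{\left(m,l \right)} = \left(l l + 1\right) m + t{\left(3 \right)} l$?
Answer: $- \frac{96992181970516}{2787551} \approx -3.4795 \cdot 10^{7}$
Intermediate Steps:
$t{\left(R \right)} = - \frac{R^{2}}{3}$ ($t{\left(R \right)} = - \frac{R R}{3} = - \frac{R^{2}}{3}$)
$B{\left(m,l \right)} = - 3 l + m \left(1 + l^{2}\right)$ ($B{\left(m,l \right)} = \left(l l + 1\right) m + - \frac{3^{2}}{3} l = \left(l^{2} + 1\right) m + \left(- \frac{1}{3}\right) 9 l = \left(1 + l^{2}\right) m - 3 l = m \left(1 + l^{2}\right) - 3 l = - 3 l + m \left(1 + l^{2}\right)$)
$p{\left(Q,y \right)} = Q \left(12 + 17 Q\right)$ ($p{\left(Q,y \right)} = \left(Q - -12 + Q \left(-4\right)^{2}\right) Q = \left(Q + 12 + Q 16\right) Q = \left(Q + 12 + 16 Q\right) Q = \left(12 + 17 Q\right) Q = Q \left(12 + 17 Q\right)$)
$x = - \frac{1}{2787551}$ ($x = \frac{1}{-2787551} = - \frac{1}{2787551} \approx -3.5874 \cdot 10^{-7}$)
$x - p{\left(-1431,809 \right)} = - \frac{1}{2787551} - - 1431 \left(12 + 17 \left(-1431\right)\right) = - \frac{1}{2787551} - - 1431 \left(12 - 24327\right) = - \frac{1}{2787551} - \left(-1431\right) \left(-24315\right) = - \frac{1}{2787551} - 34794765 = - \frac{96992181970516}{2787551}$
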